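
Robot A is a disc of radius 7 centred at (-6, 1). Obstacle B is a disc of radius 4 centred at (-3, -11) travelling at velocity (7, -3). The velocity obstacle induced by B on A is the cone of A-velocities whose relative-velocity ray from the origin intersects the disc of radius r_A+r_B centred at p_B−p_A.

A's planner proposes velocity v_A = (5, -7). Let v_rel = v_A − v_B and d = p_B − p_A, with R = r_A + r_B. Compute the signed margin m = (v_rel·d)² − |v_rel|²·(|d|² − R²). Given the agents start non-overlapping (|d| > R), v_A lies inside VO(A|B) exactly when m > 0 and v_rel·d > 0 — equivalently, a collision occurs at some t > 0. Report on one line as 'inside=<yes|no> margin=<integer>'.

d = (3, -12),  |d|² = 153;  R = 7+4 = 11,  c = 153−11² = 32
v_rel = (-2, -4),  |v_rel|² = 20;  v_rel·d = (-2)·(3) + (-4)·(-12) = 42
20·t² − 84·t + 32 = 0  ⇒  m = 42² − 20·32 = 1124
m = 1124 > 0,  v_rel·d = 42 > 0  ⇒  inside

inside=yes margin=1124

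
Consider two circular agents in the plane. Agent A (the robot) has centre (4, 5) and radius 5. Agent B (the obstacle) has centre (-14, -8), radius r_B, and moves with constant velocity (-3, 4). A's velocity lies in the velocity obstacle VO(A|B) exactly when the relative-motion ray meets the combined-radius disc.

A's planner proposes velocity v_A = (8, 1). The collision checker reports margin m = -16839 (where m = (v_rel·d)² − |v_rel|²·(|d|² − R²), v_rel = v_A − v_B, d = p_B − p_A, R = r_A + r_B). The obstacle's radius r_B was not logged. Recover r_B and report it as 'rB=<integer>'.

m = -16839
d = (-18, -13);  v_rel = (11, -3),  |v_rel|² = 130
v_rel×d = (11)·(-13) − (-3)·(-18) = -197
since m = R²·130 − (-197)²:  R² = (38809 + -16839) / 130 = 169
R = √169 = 13  ⇒  r_B = 13 − 5 = 8

rB=8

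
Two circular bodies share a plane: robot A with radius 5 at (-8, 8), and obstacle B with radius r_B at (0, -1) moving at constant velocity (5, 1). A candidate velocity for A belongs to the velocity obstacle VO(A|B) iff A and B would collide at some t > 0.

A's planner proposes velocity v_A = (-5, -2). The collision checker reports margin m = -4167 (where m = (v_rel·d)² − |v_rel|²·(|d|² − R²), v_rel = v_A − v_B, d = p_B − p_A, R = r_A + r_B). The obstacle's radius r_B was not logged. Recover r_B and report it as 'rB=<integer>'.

m = -4167
d = (8, -9);  v_rel = (-10, -3),  |v_rel|² = 109
v_rel×d = (-10)·(-9) − (-3)·(8) = 114
since m = R²·109 − 114²:  R² = (12996 + -4167) / 109 = 81
R = √81 = 9  ⇒  r_B = 9 − 5 = 4

rB=4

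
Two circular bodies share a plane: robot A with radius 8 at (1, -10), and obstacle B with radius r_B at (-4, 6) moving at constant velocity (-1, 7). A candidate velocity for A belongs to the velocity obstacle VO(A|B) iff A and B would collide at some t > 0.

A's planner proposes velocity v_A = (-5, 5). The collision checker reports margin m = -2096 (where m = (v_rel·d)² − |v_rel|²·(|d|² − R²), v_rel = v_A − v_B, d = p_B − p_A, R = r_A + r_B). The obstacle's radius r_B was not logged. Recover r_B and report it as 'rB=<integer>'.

m = -2096
d = (-5, 16);  v_rel = (-4, -2),  |v_rel|² = 20
v_rel×d = (-4)·(16) − (-2)·(-5) = -74
since m = R²·20 − (-74)²:  R² = (5476 + -2096) / 20 = 169
R = √169 = 13  ⇒  r_B = 13 − 8 = 5

rB=5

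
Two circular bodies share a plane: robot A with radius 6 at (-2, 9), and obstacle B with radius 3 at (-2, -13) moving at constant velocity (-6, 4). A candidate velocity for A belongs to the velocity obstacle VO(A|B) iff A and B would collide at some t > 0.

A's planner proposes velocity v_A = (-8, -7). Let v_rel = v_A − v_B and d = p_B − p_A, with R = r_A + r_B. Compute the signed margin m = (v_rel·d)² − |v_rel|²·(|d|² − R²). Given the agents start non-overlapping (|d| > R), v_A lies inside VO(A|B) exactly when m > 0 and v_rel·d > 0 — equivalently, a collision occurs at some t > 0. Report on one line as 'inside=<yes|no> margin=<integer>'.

d = (0, -22),  |d|² = 484;  R = 6+3 = 9,  c = 484−9² = 403
v_rel = (-2, -11),  |v_rel|² = 125;  v_rel·d = (-2)·(0) + (-11)·(-22) = 242
125·t² − 484·t + 403 = 0  ⇒  m = 242² − 125·403 = 8189
m = 8189 > 0,  v_rel·d = 242 > 0  ⇒  inside

inside=yes margin=8189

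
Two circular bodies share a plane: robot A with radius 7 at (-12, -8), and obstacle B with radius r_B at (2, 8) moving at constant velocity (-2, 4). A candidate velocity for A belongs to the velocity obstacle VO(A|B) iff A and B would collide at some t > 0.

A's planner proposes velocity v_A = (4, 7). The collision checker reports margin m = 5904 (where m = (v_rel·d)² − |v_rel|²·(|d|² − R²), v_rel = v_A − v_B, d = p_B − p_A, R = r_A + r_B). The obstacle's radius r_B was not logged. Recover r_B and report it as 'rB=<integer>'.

m = 5904
d = (14, 16);  v_rel = (6, 3),  |v_rel|² = 45
v_rel×d = (6)·(16) − (3)·(14) = 54
since m = R²·45 − 54²:  R² = (2916 + 5904) / 45 = 196
R = √196 = 14  ⇒  r_B = 14 − 7 = 7

rB=7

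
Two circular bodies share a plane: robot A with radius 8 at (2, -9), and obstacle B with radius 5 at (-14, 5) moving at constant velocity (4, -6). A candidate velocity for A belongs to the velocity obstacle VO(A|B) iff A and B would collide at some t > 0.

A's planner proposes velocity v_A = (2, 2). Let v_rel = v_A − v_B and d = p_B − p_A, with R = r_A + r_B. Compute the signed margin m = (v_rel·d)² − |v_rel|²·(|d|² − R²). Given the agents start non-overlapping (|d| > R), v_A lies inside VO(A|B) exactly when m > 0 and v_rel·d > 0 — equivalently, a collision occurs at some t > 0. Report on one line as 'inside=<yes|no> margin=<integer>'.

d = (-16, 14),  |d|² = 452;  R = 8+5 = 13,  c = 452−13² = 283
v_rel = (-2, 8),  |v_rel|² = 68;  v_rel·d = (-2)·(-16) + (8)·(14) = 144
68·t² − 288·t + 283 = 0  ⇒  m = 144² − 68·283 = 1492
m = 1492 > 0,  v_rel·d = 144 > 0  ⇒  inside

inside=yes margin=1492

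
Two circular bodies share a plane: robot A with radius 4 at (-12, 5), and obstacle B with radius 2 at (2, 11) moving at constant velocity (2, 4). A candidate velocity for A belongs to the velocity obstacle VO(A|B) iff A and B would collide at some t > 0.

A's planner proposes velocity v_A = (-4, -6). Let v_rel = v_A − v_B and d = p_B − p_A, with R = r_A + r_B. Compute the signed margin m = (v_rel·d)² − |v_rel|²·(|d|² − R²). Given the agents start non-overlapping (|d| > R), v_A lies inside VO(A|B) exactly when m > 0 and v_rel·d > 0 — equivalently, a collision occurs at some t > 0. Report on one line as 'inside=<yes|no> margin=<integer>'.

d = (14, 6),  |d|² = 232;  R = 4+2 = 6,  c = 232−6² = 196
v_rel = (-6, -10),  |v_rel|² = 136;  v_rel·d = (-6)·(14) + (-10)·(6) = -144
136·t² + 288·t + 196 = 0  ⇒  m = (-144)² − 136·196 = -5920
m = -5920 < 0,  v_rel·d = -144 < 0  ⇒  outside

inside=no margin=-5920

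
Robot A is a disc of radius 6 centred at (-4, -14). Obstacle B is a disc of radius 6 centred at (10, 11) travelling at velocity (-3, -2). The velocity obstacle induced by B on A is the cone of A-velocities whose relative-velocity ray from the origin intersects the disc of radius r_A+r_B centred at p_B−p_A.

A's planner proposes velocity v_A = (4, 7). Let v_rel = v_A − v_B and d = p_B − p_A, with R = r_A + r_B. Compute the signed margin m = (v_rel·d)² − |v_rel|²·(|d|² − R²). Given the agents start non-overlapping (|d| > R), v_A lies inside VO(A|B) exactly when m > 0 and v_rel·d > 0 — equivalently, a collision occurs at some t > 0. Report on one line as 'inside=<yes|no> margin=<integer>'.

d = (14, 25),  |d|² = 821;  R = 6+6 = 12,  c = 821−12² = 677
v_rel = (7, 9),  |v_rel|² = 130;  v_rel·d = (7)·(14) + (9)·(25) = 323
130·t² − 646·t + 677 = 0  ⇒  m = 323² − 130·677 = 16319
m = 16319 > 0,  v_rel·d = 323 > 0  ⇒  inside

inside=yes margin=16319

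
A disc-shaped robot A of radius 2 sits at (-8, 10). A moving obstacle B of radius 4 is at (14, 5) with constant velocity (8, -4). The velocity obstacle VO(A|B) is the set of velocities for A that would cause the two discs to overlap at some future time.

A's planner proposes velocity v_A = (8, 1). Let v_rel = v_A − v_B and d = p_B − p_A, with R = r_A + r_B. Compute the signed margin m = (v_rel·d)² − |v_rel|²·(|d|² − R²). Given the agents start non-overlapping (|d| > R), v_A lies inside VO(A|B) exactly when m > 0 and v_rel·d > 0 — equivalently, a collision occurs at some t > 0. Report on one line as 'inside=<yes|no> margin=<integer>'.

d = (22, -5),  |d|² = 509;  R = 2+4 = 6,  c = 509−6² = 473
v_rel = (0, 5),  |v_rel|² = 25;  v_rel·d = (0)·(22) + (5)·(-5) = -25
25·t² + 50·t + 473 = 0  ⇒  m = (-25)² − 25·473 = -11200
m = -11200 < 0,  v_rel·d = -25 < 0  ⇒  outside

inside=no margin=-11200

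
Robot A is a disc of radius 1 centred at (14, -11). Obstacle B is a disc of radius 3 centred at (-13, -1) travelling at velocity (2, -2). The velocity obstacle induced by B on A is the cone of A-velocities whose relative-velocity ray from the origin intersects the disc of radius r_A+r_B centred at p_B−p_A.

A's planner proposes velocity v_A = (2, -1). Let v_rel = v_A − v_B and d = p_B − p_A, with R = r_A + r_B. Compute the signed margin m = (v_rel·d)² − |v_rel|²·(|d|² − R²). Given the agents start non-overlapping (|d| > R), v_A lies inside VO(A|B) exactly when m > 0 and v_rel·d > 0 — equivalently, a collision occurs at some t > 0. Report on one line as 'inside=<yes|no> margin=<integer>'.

d = (-27, 10),  |d|² = 829;  R = 1+3 = 4,  c = 829−4² = 813
v_rel = (0, 1),  |v_rel|² = 1;  v_rel·d = (0)·(-27) + (1)·(10) = 10
1·t² − 20·t + 813 = 0  ⇒  m = 10² − 1·813 = -713
m = -713 < 0,  v_rel·d = 10 > 0  ⇒  outside

inside=no margin=-713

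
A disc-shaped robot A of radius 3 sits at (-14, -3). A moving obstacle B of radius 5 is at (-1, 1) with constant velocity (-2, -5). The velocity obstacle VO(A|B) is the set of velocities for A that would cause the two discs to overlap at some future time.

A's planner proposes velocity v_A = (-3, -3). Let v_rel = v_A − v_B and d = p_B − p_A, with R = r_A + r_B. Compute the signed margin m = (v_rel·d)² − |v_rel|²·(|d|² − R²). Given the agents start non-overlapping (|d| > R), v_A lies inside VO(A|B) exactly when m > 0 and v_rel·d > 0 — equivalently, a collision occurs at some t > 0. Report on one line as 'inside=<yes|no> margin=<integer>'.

d = (13, 4),  |d|² = 185;  R = 3+5 = 8,  c = 185−8² = 121
v_rel = (-1, 2),  |v_rel|² = 5;  v_rel·d = (-1)·(13) + (2)·(4) = -5
5·t² + 10·t + 121 = 0  ⇒  m = (-5)² − 5·121 = -580
m = -580 < 0,  v_rel·d = -5 < 0  ⇒  outside

inside=no margin=-580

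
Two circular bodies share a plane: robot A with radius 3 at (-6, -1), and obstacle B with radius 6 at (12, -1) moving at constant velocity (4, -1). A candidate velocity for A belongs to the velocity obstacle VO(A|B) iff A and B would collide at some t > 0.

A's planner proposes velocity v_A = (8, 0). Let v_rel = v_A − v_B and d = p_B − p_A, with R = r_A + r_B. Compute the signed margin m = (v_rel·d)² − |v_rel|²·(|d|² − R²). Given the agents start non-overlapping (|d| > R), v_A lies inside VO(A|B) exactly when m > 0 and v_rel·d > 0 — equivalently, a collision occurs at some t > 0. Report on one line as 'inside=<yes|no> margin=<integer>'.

d = (18, 0),  |d|² = 324;  R = 3+6 = 9,  c = 324−9² = 243
v_rel = (4, 1),  |v_rel|² = 17;  v_rel·d = (4)·(18) + (1)·(0) = 72
17·t² − 144·t + 243 = 0  ⇒  m = 72² − 17·243 = 1053
m = 1053 > 0,  v_rel·d = 72 > 0  ⇒  inside

inside=yes margin=1053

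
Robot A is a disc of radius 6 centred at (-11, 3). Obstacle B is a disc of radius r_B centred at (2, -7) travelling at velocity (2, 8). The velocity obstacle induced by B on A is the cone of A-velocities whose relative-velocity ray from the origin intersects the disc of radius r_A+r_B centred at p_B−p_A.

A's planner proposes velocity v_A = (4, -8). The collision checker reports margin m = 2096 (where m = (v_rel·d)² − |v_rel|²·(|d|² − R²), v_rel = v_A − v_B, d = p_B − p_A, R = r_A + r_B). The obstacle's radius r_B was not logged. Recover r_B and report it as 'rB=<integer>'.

m = 2096
d = (13, -10);  v_rel = (2, -16),  |v_rel|² = 260
v_rel×d = (2)·(-10) − (-16)·(13) = 188
since m = R²·260 − 188²:  R² = (35344 + 2096) / 260 = 144
R = √144 = 12  ⇒  r_B = 12 − 6 = 6

rB=6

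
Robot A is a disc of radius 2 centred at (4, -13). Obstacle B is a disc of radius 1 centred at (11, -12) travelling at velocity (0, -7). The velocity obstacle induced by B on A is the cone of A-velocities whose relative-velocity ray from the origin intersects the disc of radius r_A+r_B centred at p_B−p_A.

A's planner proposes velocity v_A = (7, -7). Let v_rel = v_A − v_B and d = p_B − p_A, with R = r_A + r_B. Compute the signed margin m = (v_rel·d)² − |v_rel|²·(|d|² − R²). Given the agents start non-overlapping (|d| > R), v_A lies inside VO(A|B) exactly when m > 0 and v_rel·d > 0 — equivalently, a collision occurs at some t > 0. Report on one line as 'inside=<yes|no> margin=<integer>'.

d = (7, 1),  |d|² = 50;  R = 2+1 = 3,  c = 50−3² = 41
v_rel = (7, 0),  |v_rel|² = 49;  v_rel·d = (7)·(7) + (0)·(1) = 49
49·t² − 98·t + 41 = 0  ⇒  m = 49² − 49·41 = 392
m = 392 > 0,  v_rel·d = 49 > 0  ⇒  inside

inside=yes margin=392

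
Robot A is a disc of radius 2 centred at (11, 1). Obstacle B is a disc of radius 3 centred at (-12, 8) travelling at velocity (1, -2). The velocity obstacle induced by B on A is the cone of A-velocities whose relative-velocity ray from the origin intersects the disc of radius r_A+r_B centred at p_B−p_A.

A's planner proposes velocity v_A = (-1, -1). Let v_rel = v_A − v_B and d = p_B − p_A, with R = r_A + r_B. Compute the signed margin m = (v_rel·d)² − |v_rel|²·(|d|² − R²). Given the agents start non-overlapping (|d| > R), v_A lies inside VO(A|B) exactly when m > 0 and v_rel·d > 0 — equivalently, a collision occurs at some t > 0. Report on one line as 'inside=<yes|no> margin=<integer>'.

d = (-23, 7),  |d|² = 578;  R = 2+3 = 5,  c = 578−5² = 553
v_rel = (-2, 1),  |v_rel|² = 5;  v_rel·d = (-2)·(-23) + (1)·(7) = 53
5·t² − 106·t + 553 = 0  ⇒  m = 53² − 5·553 = 44
m = 44 > 0,  v_rel·d = 53 > 0  ⇒  inside

inside=yes margin=44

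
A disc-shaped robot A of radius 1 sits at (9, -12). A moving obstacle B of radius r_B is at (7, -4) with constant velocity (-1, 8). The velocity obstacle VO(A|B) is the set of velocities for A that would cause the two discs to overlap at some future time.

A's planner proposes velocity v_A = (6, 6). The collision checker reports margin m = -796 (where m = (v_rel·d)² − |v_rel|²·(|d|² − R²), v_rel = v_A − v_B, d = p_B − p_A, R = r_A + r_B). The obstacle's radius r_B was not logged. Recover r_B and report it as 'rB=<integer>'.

m = -796
d = (-2, 8);  v_rel = (7, -2),  |v_rel|² = 53
v_rel×d = (7)·(8) − (-2)·(-2) = 52
since m = R²·53 − 52²:  R² = (2704 + -796) / 53 = 36
R = √36 = 6  ⇒  r_B = 6 − 1 = 5

rB=5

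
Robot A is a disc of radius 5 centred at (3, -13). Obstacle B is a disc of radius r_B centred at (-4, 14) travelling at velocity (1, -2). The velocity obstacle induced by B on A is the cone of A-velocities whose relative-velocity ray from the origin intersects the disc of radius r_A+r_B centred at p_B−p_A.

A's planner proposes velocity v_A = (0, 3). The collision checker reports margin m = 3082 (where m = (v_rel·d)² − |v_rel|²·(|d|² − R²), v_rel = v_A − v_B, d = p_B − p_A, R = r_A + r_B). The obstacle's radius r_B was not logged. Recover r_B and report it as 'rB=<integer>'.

m = 3082
d = (-7, 27);  v_rel = (-1, 5),  |v_rel|² = 26
v_rel×d = (-1)·(27) − (5)·(-7) = 8
since m = R²·26 − 8²:  R² = (64 + 3082) / 26 = 121
R = √121 = 11  ⇒  r_B = 11 − 5 = 6

rB=6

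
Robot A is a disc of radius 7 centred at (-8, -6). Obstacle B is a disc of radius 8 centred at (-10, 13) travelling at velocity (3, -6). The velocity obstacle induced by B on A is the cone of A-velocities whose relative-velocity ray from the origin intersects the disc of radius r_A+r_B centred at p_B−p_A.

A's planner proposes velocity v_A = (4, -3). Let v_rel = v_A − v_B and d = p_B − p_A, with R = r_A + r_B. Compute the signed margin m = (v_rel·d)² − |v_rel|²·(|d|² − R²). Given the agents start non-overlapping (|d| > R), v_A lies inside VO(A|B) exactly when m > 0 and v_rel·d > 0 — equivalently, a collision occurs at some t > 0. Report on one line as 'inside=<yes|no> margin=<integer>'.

d = (-2, 19),  |d|² = 365;  R = 7+8 = 15,  c = 365−15² = 140
v_rel = (1, 3),  |v_rel|² = 10;  v_rel·d = (1)·(-2) + (3)·(19) = 55
10·t² − 110·t + 140 = 0  ⇒  m = 55² − 10·140 = 1625
m = 1625 > 0,  v_rel·d = 55 > 0  ⇒  inside

inside=yes margin=1625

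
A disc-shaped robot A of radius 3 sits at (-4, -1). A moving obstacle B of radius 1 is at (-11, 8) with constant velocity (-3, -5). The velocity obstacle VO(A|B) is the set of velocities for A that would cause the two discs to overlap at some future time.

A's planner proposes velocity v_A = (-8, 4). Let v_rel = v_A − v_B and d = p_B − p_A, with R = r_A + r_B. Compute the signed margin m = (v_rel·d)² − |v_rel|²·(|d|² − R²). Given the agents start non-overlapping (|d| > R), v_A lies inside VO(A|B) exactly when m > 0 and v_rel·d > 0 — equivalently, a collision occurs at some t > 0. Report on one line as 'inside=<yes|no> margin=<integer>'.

d = (-7, 9),  |d|² = 130;  R = 3+1 = 4,  c = 130−4² = 114
v_rel = (-5, 9),  |v_rel|² = 106;  v_rel·d = (-5)·(-7) + (9)·(9) = 116
106·t² − 232·t + 114 = 0  ⇒  m = 116² − 106·114 = 1372
m = 1372 > 0,  v_rel·d = 116 > 0  ⇒  inside

inside=yes margin=1372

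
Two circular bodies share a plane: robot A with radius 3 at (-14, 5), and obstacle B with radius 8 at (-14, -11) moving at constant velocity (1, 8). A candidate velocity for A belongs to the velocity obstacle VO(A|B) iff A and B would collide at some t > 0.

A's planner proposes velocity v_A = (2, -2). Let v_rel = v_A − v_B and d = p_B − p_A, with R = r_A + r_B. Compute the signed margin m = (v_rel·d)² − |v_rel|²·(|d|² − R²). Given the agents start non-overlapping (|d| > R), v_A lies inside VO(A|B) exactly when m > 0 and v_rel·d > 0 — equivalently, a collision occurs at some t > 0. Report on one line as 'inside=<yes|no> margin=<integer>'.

d = (0, -16),  |d|² = 256;  R = 3+8 = 11,  c = 256−11² = 135
v_rel = (1, -10),  |v_rel|² = 101;  v_rel·d = (1)·(0) + (-10)·(-16) = 160
101·t² − 320·t + 135 = 0  ⇒  m = 160² − 101·135 = 11965
m = 11965 > 0,  v_rel·d = 160 > 0  ⇒  inside

inside=yes margin=11965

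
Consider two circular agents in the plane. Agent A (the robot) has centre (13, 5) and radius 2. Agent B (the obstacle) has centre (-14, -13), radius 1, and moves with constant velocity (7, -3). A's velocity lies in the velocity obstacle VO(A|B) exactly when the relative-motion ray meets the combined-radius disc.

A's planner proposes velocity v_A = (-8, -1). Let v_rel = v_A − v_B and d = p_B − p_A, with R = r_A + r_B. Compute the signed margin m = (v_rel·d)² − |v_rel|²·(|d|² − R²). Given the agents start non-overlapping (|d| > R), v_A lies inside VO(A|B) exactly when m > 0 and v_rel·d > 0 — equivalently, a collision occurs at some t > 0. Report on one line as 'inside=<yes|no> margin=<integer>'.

d = (-27, -18),  |d|² = 1053;  R = 2+1 = 3,  c = 1053−3² = 1044
v_rel = (-15, 2),  |v_rel|² = 229;  v_rel·d = (-15)·(-27) + (2)·(-18) = 369
229·t² − 738·t + 1044 = 0  ⇒  m = 369² − 229·1044 = -102915
m = -102915 < 0,  v_rel·d = 369 > 0  ⇒  outside

inside=no margin=-102915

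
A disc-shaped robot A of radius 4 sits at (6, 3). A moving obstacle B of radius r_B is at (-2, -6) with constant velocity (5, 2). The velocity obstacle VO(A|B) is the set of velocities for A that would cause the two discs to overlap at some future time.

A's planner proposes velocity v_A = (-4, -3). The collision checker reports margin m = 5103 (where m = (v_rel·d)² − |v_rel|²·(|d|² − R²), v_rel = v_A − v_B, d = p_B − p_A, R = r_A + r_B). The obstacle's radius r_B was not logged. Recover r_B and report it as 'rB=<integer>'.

m = 5103
d = (-8, -9);  v_rel = (-9, -5),  |v_rel|² = 106
v_rel×d = (-9)·(-9) − (-5)·(-8) = 41
since m = R²·106 − 41²:  R² = (1681 + 5103) / 106 = 64
R = √64 = 8  ⇒  r_B = 8 − 4 = 4

rB=4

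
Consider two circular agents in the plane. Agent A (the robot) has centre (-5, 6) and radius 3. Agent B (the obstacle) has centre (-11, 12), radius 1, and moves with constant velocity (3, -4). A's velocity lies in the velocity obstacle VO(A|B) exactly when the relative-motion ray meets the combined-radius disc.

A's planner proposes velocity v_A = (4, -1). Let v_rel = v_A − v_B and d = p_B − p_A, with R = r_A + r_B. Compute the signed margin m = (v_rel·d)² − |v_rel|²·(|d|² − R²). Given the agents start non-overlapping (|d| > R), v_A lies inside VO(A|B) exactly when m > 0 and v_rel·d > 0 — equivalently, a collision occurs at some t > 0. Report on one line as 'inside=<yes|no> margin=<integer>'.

d = (-6, 6),  |d|² = 72;  R = 3+1 = 4,  c = 72−4² = 56
v_rel = (1, 3),  |v_rel|² = 10;  v_rel·d = (1)·(-6) + (3)·(6) = 12
10·t² − 24·t + 56 = 0  ⇒  m = 12² − 10·56 = -416
m = -416 < 0,  v_rel·d = 12 > 0  ⇒  outside

inside=no margin=-416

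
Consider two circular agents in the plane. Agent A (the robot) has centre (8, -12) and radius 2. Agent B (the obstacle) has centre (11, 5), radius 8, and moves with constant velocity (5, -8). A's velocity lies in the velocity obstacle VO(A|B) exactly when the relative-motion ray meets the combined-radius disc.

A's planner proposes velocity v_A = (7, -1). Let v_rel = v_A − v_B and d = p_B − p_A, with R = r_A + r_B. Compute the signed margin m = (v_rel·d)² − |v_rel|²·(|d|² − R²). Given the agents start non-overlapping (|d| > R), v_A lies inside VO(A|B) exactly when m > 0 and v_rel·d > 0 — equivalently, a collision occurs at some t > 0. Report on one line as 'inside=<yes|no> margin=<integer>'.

d = (3, 17),  |d|² = 298;  R = 2+8 = 10,  c = 298−10² = 198
v_rel = (2, 7),  |v_rel|² = 53;  v_rel·d = (2)·(3) + (7)·(17) = 125
53·t² − 250·t + 198 = 0  ⇒  m = 125² − 53·198 = 5131
m = 5131 > 0,  v_rel·d = 125 > 0  ⇒  inside

inside=yes margin=5131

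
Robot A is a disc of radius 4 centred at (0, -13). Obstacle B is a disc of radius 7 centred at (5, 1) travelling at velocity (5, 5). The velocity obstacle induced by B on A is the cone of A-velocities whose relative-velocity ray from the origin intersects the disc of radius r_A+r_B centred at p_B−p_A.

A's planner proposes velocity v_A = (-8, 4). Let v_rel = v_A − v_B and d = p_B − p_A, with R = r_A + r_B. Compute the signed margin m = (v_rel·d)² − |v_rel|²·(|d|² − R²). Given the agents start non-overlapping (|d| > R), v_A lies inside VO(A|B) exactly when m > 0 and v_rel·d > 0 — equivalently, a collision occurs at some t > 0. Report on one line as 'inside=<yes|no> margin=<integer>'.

d = (5, 14),  |d|² = 221;  R = 4+7 = 11,  c = 221−11² = 100
v_rel = (-13, -1),  |v_rel|² = 170;  v_rel·d = (-13)·(5) + (-1)·(14) = -79
170·t² + 158·t + 100 = 0  ⇒  m = (-79)² − 170·100 = -10759
m = -10759 < 0,  v_rel·d = -79 < 0  ⇒  outside

inside=no margin=-10759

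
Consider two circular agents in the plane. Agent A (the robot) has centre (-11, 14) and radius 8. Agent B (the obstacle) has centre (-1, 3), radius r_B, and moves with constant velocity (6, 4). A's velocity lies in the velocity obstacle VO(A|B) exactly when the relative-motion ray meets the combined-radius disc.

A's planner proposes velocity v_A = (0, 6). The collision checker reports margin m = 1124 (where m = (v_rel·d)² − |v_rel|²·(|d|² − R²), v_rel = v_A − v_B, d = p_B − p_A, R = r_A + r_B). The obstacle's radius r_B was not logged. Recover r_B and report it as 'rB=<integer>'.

m = 1124
d = (10, -11);  v_rel = (-6, 2),  |v_rel|² = 40
v_rel×d = (-6)·(-11) − (2)·(10) = 46
since m = R²·40 − 46²:  R² = (2116 + 1124) / 40 = 81
R = √81 = 9  ⇒  r_B = 9 − 8 = 1

rB=1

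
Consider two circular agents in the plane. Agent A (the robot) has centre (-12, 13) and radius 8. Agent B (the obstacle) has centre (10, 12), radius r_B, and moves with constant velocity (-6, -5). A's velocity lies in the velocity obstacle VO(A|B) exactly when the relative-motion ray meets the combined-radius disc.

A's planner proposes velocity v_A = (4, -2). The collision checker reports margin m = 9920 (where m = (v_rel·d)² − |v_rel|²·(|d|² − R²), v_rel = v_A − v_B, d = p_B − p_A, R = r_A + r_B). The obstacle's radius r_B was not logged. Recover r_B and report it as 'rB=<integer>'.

m = 9920
d = (22, -1);  v_rel = (10, 3),  |v_rel|² = 109
v_rel×d = (10)·(-1) − (3)·(22) = -76
since m = R²·109 − (-76)²:  R² = (5776 + 9920) / 109 = 144
R = √144 = 12  ⇒  r_B = 12 − 8 = 4

rB=4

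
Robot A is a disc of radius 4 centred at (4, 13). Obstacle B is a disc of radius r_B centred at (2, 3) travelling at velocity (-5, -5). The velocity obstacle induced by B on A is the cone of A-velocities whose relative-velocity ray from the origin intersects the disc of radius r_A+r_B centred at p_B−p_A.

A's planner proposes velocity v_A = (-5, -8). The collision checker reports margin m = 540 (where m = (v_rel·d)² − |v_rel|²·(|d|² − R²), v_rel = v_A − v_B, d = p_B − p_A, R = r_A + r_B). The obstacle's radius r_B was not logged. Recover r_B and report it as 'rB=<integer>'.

m = 540
d = (-2, -10);  v_rel = (0, -3),  |v_rel|² = 9
v_rel×d = (0)·(-10) − (-3)·(-2) = -6
since m = R²·9 − (-6)²:  R² = (36 + 540) / 9 = 64
R = √64 = 8  ⇒  r_B = 8 − 4 = 4

rB=4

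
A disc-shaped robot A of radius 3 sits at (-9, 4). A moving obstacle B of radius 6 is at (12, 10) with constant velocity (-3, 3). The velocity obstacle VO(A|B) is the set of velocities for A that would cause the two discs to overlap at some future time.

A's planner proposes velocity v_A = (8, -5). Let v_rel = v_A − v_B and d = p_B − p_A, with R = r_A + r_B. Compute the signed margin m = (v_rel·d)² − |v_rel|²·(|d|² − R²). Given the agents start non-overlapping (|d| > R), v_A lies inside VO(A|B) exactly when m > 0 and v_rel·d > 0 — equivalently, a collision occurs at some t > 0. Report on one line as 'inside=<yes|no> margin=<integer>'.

d = (21, 6),  |d|² = 477;  R = 3+6 = 9,  c = 477−9² = 396
v_rel = (11, -8),  |v_rel|² = 185;  v_rel·d = (11)·(21) + (-8)·(6) = 183
185·t² − 366·t + 396 = 0  ⇒  m = 183² − 185·396 = -39771
m = -39771 < 0,  v_rel·d = 183 > 0  ⇒  outside

inside=no margin=-39771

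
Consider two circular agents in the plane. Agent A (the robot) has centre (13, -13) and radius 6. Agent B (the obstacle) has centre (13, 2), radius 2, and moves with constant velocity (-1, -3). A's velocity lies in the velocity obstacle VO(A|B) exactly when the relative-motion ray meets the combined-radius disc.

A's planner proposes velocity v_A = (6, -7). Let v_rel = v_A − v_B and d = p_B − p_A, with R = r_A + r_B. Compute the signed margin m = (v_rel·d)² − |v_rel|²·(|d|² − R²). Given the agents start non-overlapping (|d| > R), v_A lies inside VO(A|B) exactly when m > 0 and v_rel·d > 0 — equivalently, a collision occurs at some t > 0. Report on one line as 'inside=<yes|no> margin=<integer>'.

d = (0, 15),  |d|² = 225;  R = 6+2 = 8,  c = 225−8² = 161
v_rel = (7, -4),  |v_rel|² = 65;  v_rel·d = (7)·(0) + (-4)·(15) = -60
65·t² + 120·t + 161 = 0  ⇒  m = (-60)² − 65·161 = -6865
m = -6865 < 0,  v_rel·d = -60 < 0  ⇒  outside

inside=no margin=-6865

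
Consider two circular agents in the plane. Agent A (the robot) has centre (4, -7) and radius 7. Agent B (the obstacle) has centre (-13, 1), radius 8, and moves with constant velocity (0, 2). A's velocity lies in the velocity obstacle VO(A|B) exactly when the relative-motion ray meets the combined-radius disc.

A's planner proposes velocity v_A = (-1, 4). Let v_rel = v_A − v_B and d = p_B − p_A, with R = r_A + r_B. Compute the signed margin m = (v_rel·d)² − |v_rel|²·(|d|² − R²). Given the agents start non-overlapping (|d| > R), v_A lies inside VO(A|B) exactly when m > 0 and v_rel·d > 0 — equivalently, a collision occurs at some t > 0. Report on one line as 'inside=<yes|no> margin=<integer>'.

d = (-17, 8),  |d|² = 353;  R = 7+8 = 15,  c = 353−15² = 128
v_rel = (-1, 2),  |v_rel|² = 5;  v_rel·d = (-1)·(-17) + (2)·(8) = 33
5·t² − 66·t + 128 = 0  ⇒  m = 33² − 5·128 = 449
m = 449 > 0,  v_rel·d = 33 > 0  ⇒  inside

inside=yes margin=449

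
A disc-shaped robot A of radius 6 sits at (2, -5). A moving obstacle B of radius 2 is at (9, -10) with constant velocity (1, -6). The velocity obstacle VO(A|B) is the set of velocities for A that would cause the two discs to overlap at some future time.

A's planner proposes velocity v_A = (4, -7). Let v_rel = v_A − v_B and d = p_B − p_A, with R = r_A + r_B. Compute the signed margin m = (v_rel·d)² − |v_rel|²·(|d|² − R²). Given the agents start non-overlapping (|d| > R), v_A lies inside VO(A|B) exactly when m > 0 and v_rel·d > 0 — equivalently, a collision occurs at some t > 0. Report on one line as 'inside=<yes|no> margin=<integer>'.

d = (7, -5),  |d|² = 74;  R = 6+2 = 8,  c = 74−8² = 10
v_rel = (3, -1),  |v_rel|² = 10;  v_rel·d = (3)·(7) + (-1)·(-5) = 26
10·t² − 52·t + 10 = 0  ⇒  m = 26² − 10·10 = 576
m = 576 > 0,  v_rel·d = 26 > 0  ⇒  inside

inside=yes margin=576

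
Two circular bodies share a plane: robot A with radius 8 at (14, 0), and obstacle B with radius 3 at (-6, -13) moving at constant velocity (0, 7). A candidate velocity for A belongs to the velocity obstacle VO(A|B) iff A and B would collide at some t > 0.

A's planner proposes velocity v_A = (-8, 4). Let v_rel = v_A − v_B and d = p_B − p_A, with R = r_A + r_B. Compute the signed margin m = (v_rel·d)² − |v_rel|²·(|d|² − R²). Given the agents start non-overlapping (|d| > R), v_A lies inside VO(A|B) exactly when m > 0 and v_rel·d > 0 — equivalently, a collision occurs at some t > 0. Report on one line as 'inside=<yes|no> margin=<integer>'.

d = (-20, -13),  |d|² = 569;  R = 8+3 = 11,  c = 569−11² = 448
v_rel = (-8, -3),  |v_rel|² = 73;  v_rel·d = (-8)·(-20) + (-3)·(-13) = 199
73·t² − 398·t + 448 = 0  ⇒  m = 199² − 73·448 = 6897
m = 6897 > 0,  v_rel·d = 199 > 0  ⇒  inside

inside=yes margin=6897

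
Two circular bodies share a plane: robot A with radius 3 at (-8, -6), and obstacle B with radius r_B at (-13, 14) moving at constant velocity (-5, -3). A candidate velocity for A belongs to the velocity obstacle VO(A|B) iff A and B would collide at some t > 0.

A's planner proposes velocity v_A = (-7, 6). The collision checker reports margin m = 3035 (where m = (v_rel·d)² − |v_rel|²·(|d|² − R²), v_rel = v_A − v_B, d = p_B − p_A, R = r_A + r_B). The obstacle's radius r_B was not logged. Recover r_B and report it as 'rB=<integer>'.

m = 3035
d = (-5, 20);  v_rel = (-2, 9),  |v_rel|² = 85
v_rel×d = (-2)·(20) − (9)·(-5) = 5
since m = R²·85 − 5²:  R² = (25 + 3035) / 85 = 36
R = √36 = 6  ⇒  r_B = 6 − 3 = 3

rB=3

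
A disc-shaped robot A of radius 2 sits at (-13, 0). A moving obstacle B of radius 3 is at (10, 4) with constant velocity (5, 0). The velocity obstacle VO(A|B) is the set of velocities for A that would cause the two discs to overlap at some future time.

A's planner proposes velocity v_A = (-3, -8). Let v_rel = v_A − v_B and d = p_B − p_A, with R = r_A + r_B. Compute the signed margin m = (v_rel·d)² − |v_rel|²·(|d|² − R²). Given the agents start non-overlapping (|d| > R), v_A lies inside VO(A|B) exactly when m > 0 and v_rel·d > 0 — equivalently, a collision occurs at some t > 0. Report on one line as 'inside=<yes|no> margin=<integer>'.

d = (23, 4),  |d|² = 545;  R = 2+3 = 5,  c = 545−5² = 520
v_rel = (-8, -8),  |v_rel|² = 128;  v_rel·d = (-8)·(23) + (-8)·(4) = -216
128·t² + 432·t + 520 = 0  ⇒  m = (-216)² − 128·520 = -19904
m = -19904 < 0,  v_rel·d = -216 < 0  ⇒  outside

inside=no margin=-19904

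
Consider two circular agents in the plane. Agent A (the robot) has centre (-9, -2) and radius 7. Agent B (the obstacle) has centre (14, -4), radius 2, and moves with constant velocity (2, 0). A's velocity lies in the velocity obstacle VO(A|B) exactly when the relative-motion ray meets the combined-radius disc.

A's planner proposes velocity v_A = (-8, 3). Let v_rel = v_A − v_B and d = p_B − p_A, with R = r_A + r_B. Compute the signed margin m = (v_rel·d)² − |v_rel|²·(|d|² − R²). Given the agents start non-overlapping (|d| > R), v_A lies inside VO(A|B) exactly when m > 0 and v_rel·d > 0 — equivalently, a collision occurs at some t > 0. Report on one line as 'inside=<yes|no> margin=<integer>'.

d = (23, -2),  |d|² = 533;  R = 7+2 = 9,  c = 533−9² = 452
v_rel = (-10, 3),  |v_rel|² = 109;  v_rel·d = (-10)·(23) + (3)·(-2) = -236
109·t² + 472·t + 452 = 0  ⇒  m = (-236)² − 109·452 = 6428
m = 6428 > 0,  v_rel·d = -236 < 0  ⇒  outside

inside=no margin=6428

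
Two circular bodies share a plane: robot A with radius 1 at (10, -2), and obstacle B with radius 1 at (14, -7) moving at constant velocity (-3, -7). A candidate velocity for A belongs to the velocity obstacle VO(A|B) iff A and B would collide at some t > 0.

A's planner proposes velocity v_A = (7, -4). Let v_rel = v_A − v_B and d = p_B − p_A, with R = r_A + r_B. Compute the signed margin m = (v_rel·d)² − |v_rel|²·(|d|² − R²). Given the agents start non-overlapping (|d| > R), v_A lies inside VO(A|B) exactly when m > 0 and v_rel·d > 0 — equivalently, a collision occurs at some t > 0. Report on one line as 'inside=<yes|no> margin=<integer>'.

d = (4, -5),  |d|² = 41;  R = 1+1 = 2,  c = 41−2² = 37
v_rel = (10, 3),  |v_rel|² = 109;  v_rel·d = (10)·(4) + (3)·(-5) = 25
109·t² − 50·t + 37 = 0  ⇒  m = 25² − 109·37 = -3408
m = -3408 < 0,  v_rel·d = 25 > 0  ⇒  outside

inside=no margin=-3408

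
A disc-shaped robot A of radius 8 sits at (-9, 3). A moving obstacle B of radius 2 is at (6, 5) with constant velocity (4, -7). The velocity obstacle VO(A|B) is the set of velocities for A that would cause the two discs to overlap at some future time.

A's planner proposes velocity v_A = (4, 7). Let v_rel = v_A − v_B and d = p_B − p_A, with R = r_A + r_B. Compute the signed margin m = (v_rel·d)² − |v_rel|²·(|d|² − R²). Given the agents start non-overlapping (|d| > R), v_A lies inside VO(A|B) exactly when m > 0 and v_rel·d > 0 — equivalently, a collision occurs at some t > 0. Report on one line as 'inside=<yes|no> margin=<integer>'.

d = (15, 2),  |d|² = 229;  R = 8+2 = 10,  c = 229−10² = 129
v_rel = (0, 14),  |v_rel|² = 196;  v_rel·d = (0)·(15) + (14)·(2) = 28
196·t² − 56·t + 129 = 0  ⇒  m = 28² − 196·129 = -24500
m = -24500 < 0,  v_rel·d = 28 > 0  ⇒  outside

inside=no margin=-24500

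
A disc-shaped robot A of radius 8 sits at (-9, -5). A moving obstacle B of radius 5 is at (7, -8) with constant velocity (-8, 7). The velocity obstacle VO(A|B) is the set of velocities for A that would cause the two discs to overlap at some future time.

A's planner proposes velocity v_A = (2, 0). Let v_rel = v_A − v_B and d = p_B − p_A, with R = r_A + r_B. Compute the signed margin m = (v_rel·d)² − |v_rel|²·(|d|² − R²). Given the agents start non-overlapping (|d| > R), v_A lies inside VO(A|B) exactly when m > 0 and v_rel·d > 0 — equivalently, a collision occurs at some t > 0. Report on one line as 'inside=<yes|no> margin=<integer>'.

d = (16, -3),  |d|² = 265;  R = 8+5 = 13,  c = 265−13² = 96
v_rel = (10, -7),  |v_rel|² = 149;  v_rel·d = (10)·(16) + (-7)·(-3) = 181
149·t² − 362·t + 96 = 0  ⇒  m = 181² − 149·96 = 18457
m = 18457 > 0,  v_rel·d = 181 > 0  ⇒  inside

inside=yes margin=18457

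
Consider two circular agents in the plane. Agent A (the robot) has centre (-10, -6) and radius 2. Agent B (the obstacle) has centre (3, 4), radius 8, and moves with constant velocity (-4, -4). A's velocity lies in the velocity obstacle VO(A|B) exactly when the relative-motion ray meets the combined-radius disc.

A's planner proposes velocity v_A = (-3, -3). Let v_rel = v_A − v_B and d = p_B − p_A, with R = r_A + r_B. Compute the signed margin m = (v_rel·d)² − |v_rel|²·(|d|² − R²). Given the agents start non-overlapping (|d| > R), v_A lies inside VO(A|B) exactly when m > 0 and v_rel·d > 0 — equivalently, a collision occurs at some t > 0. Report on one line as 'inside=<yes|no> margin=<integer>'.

d = (13, 10),  |d|² = 269;  R = 2+8 = 10,  c = 269−10² = 169
v_rel = (1, 1),  |v_rel|² = 2;  v_rel·d = (1)·(13) + (1)·(10) = 23
2·t² − 46·t + 169 = 0  ⇒  m = 23² − 2·169 = 191
m = 191 > 0,  v_rel·d = 23 > 0  ⇒  inside

inside=yes margin=191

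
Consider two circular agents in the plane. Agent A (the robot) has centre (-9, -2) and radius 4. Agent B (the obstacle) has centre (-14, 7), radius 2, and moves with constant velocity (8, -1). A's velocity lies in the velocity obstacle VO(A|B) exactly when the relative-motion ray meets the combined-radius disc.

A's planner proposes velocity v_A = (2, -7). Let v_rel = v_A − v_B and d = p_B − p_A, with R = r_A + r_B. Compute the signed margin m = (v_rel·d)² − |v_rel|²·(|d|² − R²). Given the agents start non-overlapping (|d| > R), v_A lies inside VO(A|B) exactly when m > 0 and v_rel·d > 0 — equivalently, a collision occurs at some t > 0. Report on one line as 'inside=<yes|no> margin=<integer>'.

d = (-5, 9),  |d|² = 106;  R = 4+2 = 6,  c = 106−6² = 70
v_rel = (-6, -6),  |v_rel|² = 72;  v_rel·d = (-6)·(-5) + (-6)·(9) = -24
72·t² + 48·t + 70 = 0  ⇒  m = (-24)² − 72·70 = -4464
m = -4464 < 0,  v_rel·d = -24 < 0  ⇒  outside

inside=no margin=-4464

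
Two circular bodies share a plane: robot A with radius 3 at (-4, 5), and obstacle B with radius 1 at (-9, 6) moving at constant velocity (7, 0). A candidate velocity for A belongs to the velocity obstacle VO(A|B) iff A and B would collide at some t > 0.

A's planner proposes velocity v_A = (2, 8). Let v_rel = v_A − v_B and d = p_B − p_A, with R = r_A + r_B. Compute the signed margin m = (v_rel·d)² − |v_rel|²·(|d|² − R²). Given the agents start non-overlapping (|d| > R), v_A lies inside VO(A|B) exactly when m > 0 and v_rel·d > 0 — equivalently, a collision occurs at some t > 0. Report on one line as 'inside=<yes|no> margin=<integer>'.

d = (-5, 1),  |d|² = 26;  R = 3+1 = 4,  c = 26−4² = 10
v_rel = (-5, 8),  |v_rel|² = 89;  v_rel·d = (-5)·(-5) + (8)·(1) = 33
89·t² − 66·t + 10 = 0  ⇒  m = 33² − 89·10 = 199
m = 199 > 0,  v_rel·d = 33 > 0  ⇒  inside

inside=yes margin=199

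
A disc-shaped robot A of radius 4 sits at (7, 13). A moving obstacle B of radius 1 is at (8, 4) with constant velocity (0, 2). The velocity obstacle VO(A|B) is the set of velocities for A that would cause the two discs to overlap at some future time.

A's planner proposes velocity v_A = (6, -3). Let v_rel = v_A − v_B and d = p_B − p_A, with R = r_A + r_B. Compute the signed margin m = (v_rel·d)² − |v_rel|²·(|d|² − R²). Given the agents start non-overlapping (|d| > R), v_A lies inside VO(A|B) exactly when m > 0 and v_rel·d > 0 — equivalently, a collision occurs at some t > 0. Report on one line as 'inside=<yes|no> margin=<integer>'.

d = (1, -9),  |d|² = 82;  R = 4+1 = 5,  c = 82−5² = 57
v_rel = (6, -5),  |v_rel|² = 61;  v_rel·d = (6)·(1) + (-5)·(-9) = 51
61·t² − 102·t + 57 = 0  ⇒  m = 51² − 61·57 = -876
m = -876 < 0,  v_rel·d = 51 > 0  ⇒  outside

inside=no margin=-876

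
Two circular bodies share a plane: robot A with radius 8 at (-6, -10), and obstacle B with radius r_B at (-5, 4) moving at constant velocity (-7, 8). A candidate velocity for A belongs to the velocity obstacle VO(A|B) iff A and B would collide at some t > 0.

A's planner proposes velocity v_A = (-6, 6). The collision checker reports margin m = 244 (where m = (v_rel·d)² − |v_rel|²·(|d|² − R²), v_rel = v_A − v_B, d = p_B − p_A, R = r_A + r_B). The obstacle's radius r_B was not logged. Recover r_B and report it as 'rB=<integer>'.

m = 244
d = (1, 14);  v_rel = (1, -2),  |v_rel|² = 5
v_rel×d = (1)·(14) − (-2)·(1) = 16
since m = R²·5 − 16²:  R² = (256 + 244) / 5 = 100
R = √100 = 10  ⇒  r_B = 10 − 8 = 2

rB=2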